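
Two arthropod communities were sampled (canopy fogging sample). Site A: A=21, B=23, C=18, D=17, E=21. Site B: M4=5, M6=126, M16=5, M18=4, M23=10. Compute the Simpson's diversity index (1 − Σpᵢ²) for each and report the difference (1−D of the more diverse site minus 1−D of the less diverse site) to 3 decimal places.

0.511

Site A: N=100, proportions 0.21, 0.23, 0.18, 0.17, 0.21, giving 1−D = 0.79760 (working shown to 5 dp, full precision carried).
Site B: N=150, proportions 0.03333, 0.84, 0.03333, 0.02667, 0.06667, giving 1−D = 0.28702.
Difference = |0.79760 − 0.28702| = 0.51058, i.e. 0.511 to 3 decimal places.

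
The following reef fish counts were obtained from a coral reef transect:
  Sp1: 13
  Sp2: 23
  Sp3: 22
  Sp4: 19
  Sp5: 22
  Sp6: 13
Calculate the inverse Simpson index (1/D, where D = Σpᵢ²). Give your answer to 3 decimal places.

5.712

Total N = 13+23+22+19+22+13 = 112, so the proportions are 0.1160714, 0.2053571, 0.1964286, 0.1696429, 0.1964286, 0.1160714 (working shown to 7 dp, full precision carried).
D = 0.1160714² + 0.2053571² + 0.1964286² + 0.1696429² + 0.1964286² + 0.1160714² = 0.0134726 + 0.0421716 + 0.0385842 + 0.0287787 + 0.0385842 + 0.0134726 = 0.1750638.
So 1/D = 5.71220, i.e. 5.712 to 3 decimal places.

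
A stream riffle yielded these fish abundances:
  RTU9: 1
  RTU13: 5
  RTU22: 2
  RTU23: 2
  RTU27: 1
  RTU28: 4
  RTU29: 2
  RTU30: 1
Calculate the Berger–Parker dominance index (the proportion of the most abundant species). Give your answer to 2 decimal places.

Total N = 1+5+2+2+1+4+2+1 = 18, so the proportions are 0.0556, 0.2778, 0.1111, 0.1111, 0.0556, 0.2222, 0.1111, 0.0556 (working shown to 4 dp, full precision carried).
The largest proportion is 0.2778, i.e. d = 0.28 to 2 decimal places.

0.28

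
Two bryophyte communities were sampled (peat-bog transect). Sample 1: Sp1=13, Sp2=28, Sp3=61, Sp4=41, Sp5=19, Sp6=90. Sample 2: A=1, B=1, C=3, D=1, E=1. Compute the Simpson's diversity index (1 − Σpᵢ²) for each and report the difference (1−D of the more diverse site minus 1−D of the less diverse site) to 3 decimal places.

Sample 1: N=252, proportions 0.05159, 0.11111, 0.24206, 0.1627, 0.0754, 0.35714, giving 1−D = 0.76669 (working shown to 5 dp, full precision carried).
Sample 2: N=7, proportions 0.14286, 0.14286, 0.42857, 0.14286, 0.14286, giving 1−D = 0.73469.
Difference = |0.76669 − 0.73469| = 0.03200, i.e. 0.032 to 3 decimal places.

0.032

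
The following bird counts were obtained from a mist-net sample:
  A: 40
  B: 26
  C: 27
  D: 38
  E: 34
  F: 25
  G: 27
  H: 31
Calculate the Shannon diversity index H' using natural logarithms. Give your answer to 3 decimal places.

2.065

Total N = 40+26+27+38+34+25+27+31 = 248, so the proportions are 0.16129, 0.10484, 0.10887, 0.15323, 0.1371, 0.10081, 0.10887, 0.125 (working shown to 5 dp, full precision carried).
Each pᵢ ln pᵢ term: 0.16129×(-1.82455)=-0.29428, 0.10484×(-2.25533)=-0.23645, 0.10887×(-2.21759)=-0.24143, 0.15323×(-1.87584)=-0.28743, 0.1371×(-1.98707)=-0.27242, 0.10081×(-2.29455)=-0.23131, 0.10887×(-2.21759)=-0.24143, 0.125×(-2.07944)=-0.25993.
Sum = -2.06468, so H' = 2.065.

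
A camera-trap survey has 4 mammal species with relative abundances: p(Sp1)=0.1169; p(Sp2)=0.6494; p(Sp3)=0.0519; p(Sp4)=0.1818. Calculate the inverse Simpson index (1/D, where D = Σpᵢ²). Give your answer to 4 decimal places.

D = 0.1169² + 0.6494² + 0.0519² + 0.1818² = 0.0136656 + 0.4217204 + 0.0026936 + 0.0330512 = 0.4711308 (working shown to 7 dp, full precision carried).
So 1/D = 2.122553, i.e. 2.1226 to 4 decimal places.

2.1226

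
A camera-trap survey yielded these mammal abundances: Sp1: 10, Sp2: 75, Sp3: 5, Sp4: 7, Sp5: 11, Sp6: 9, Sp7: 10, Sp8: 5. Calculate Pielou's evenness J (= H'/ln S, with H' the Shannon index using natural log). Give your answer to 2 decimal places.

0.72

Total N = 10+75+5+7+11+9+10+5 = 132, so the proportions are 0.0758, 0.5682, 0.0379, 0.053, 0.0833, 0.0682, 0.0758, 0.0379 (working shown to 4 dp, full precision carried).
H' = −Σ pᵢ ln pᵢ = −((-0.1955) + (-0.3212) + (-0.1240) + (-0.1557) + (-0.2071) + (-0.1831) + (-0.1955) + (-0.1240)) = 1.5061.
With S = 8 species, ln S = 2.0794, so J = 1.5061/2.0794 = 0.7243, i.e. 0.72 to 2 decimal places.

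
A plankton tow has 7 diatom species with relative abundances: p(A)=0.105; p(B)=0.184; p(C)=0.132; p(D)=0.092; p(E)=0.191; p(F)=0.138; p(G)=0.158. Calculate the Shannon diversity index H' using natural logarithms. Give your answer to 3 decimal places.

Each pᵢ ln pᵢ term (working shown to 5 dp, full precision carried): 0.105×(-2.25379)=-0.23665, 0.184×(-1.69282)=-0.31148, 0.132×(-2.02495)=-0.26729, 0.092×(-2.38597)=-0.21951, 0.191×(-1.65548)=-0.31620, 0.138×(-1.98050)=-0.27331, 0.158×(-1.84516)=-0.29154.
Sum = -1.91597, so H' = 1.916.

1.916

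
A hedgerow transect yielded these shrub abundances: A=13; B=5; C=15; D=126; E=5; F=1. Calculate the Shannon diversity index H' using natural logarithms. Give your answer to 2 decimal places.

0.87

Total N = 13+5+15+126+5+1 = 165, so the proportions are 0.0788, 0.0303, 0.0909, 0.7636, 0.0303, 0.0061 (working shown to 4 dp, full precision carried).
Each pᵢ ln pᵢ term: 0.0788×(-2.5410)=-0.2002, 0.0303×(-3.4965)=-0.1060, 0.0909×(-2.3979)=-0.2180, 0.7636×(-0.2697)=-0.2059, 0.0303×(-3.4965)=-0.1060, 0.0061×(-5.1059)=-0.0309.
Sum = -0.8670, so H' = 0.87.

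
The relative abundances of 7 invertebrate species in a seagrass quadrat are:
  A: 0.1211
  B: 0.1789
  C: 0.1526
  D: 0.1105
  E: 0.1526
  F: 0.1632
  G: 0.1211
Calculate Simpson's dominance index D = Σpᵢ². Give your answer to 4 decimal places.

0.1468

D = 0.1211² + 0.1789² + 0.1526² + 0.1105² + 0.1526² + 0.1632² + 0.1211² = 0.014665 + 0.032005 + 0.023287 + 0.012210 + 0.023287 + 0.026634 + 0.014665 = 0.146754 (working shown to 6 dp, full precision carried).
To 4 decimal places, D = 0.1468.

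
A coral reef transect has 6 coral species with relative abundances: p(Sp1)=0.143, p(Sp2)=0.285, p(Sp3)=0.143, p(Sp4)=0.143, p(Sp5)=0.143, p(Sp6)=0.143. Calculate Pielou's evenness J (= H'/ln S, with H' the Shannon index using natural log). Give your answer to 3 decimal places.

H' = −Σ pᵢ ln pᵢ = −((-0.27812) + (-0.35775) + (-0.27812) + (-0.27812) + (-0.27812) + (-0.27812)) = 1.74836 (working shown to 5 dp, full precision carried).
With S = 6 species, ln S = 1.79176, so J = 1.74836/1.79176 = 0.97578, i.e. 0.976 to 3 decimal places.

0.976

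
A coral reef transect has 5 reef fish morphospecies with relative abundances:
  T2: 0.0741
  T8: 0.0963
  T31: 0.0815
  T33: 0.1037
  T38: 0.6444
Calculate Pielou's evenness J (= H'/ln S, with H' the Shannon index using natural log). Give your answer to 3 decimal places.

0.709

H' = −Σ pᵢ ln pᵢ = −((-0.19283) + (-0.22537) + (-0.20433) + (-0.23501) + (-0.28317)) = 1.14072 (working shown to 5 dp, full precision carried).
With S = 5 species, ln S = 1.60944, so J = 1.14072/1.60944 = 0.70877, i.e. 0.709 to 3 decimal places.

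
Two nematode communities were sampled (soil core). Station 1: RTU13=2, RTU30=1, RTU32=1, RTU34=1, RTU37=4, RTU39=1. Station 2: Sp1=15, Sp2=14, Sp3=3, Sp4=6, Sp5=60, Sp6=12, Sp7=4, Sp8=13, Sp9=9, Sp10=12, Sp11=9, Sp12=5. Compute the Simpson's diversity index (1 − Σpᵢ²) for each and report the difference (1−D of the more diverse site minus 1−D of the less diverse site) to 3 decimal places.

0.060

Station 1: N=10, proportions 0.2, 0.1, 0.1, 0.1, 0.4, 0.1, giving 1−D = 0.76000 (working shown to 5 dp, full precision carried).
Station 2: N=162, proportions 0.09259, 0.08642, 0.01852, 0.03704, 0.37037, 0.07407, 0.02469, 0.08025, 0.05556, 0.07407, 0.05556, 0.03086, giving 1−D = 0.81992.
Difference = |0.76000 − 0.81992| = 0.05992, i.e. 0.060 to 3 decimal places.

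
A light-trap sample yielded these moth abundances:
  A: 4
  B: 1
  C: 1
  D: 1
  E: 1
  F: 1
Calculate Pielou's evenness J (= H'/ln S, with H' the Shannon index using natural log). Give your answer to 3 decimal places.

Total N = 4+1+1+1+1+1 = 9, so the proportions are 0.44444, 0.11111, 0.11111, 0.11111, 0.11111, 0.11111 (working shown to 5 dp, full precision carried).
H' = −Σ pᵢ ln pᵢ = −((-0.36041) + (-0.24414) + (-0.24414) + (-0.24414) + (-0.24414) + (-0.24414)) = 1.58109.
With S = 6 species, ln S = 1.79176, so J = 1.58109/1.79176 = 0.88243, i.e. 0.882 to 3 decimal places.

0.882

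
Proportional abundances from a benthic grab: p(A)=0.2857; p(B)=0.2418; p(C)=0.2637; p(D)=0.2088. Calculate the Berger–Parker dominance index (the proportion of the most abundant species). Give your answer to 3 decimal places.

The largest proportion is 0.2857, i.e. d = 0.286 to 3 decimal places.

0.286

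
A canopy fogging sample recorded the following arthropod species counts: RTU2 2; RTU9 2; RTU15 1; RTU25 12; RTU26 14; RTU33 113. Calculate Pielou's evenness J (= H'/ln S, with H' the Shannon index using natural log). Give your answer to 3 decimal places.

Total N = 2+2+1+12+14+113 = 144, so the proportions are 0.01389, 0.01389, 0.00694, 0.08333, 0.09722, 0.78472 (working shown to 5 dp, full precision carried).
H' = −Σ pᵢ ln pᵢ = −((-0.05940) + (-0.05940) + (-0.03451) + (-0.20708) + (-0.22660) + (-0.19024)) = 0.77722.
With S = 6 species, ln S = 1.79176, so J = 0.77722/1.79176 = 0.43378, i.e. 0.434 to 3 decimal places.

0.434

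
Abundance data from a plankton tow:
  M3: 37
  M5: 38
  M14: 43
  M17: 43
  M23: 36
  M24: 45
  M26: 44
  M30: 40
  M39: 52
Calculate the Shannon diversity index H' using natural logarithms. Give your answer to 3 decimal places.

2.191

Total N = 37+38+43+43+36+45+44+40+52 = 378, so the proportions are 0.09788, 0.10053, 0.11376, 0.11376, 0.09524, 0.11905, 0.1164, 0.10582, 0.13757 (working shown to 5 dp, full precision carried).
Each pᵢ ln pᵢ term: 0.09788×(-2.32398)=-0.22748, 0.10053×(-2.29731)=-0.23095, 0.11376×(-2.17369)=-0.24727, 0.11376×(-2.17369)=-0.24727, 0.09524×(-2.35138)=-0.22394, 0.11905×(-2.12823)=-0.25336, 0.1164×(-2.15070)=-0.25035, 0.10582×(-2.24601)=-0.23767, 0.13757×(-1.98365)=-0.27288.
Sum = -2.19117, so H' = 2.191.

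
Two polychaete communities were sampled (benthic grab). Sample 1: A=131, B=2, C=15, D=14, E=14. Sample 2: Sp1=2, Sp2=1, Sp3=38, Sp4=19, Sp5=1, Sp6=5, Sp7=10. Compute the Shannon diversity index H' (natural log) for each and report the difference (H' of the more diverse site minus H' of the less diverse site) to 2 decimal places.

0.47

Sample 1: N=176, proportions 0.74432, 0.01136, 0.08523, 0.07955, 0.07955, giving H' = 0.88326 (working shown to 5 dp, full precision carried).
Sample 2: N=76, proportions 0.02632, 0.01316, 0.5, 0.25, 0.01316, 0.06579, 0.13158, giving H' = 1.34873.
Difference = |0.88326 − 1.34873| = 0.46547, i.e. 0.47 to 2 decimal places.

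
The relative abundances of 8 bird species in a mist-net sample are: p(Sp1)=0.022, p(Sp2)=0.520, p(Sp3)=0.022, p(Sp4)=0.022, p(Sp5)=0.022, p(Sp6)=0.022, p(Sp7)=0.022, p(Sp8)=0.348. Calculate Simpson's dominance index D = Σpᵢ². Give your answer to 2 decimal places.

D = 0.022² + 0.52² + 0.022² + 0.022² + 0.022² + 0.022² + 0.022² + 0.348² = 0.0005 + 0.2704 + 0.0005 + 0.0005 + 0.0005 + 0.0005 + 0.0005 + 0.1211 = 0.3944 (working shown to 4 dp, full precision carried).
To 2 decimal places, D = 0.39.

0.39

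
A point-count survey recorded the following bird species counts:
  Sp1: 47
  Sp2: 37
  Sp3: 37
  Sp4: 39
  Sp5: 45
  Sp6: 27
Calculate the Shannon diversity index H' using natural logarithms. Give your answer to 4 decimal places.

1.7772

Total N = 47+37+37+39+45+27 = 232, so the proportions are 0.202586, 0.159483, 0.159483, 0.168103, 0.193966, 0.116379 (working shown to 6 dp, full precision carried).
Each pᵢ ln pᵢ term: 0.202586×(-1.596590)=-0.323447, 0.159483×(-1.835819)=-0.292782, 0.159483×(-1.835819)=-0.292782, 0.168103×(-1.783176)=-0.299758, 0.193966×(-1.640075)=-0.318118, 0.116379×(-2.150901)=-0.250320.
Sum = -1.777206, so H' = 1.7772.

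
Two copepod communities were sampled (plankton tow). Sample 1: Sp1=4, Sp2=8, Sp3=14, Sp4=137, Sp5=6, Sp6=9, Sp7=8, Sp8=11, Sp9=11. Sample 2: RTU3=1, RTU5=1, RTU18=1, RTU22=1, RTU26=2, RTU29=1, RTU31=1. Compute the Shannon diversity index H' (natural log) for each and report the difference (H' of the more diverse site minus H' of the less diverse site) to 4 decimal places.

0.5738

Sample 1: N=208, proportions 0.019231, 0.038462, 0.067308, 0.658654, 0.028846, 0.043269, 0.038462, 0.052885, 0.052885, giving H' = 1.332347 (working shown to 6 dp, full precision carried).
Sample 2: N=8, proportions 0.125, 0.125, 0.125, 0.125, 0.25, 0.125, 0.125, giving H' = 1.906155.
Difference = |1.332347 − 1.906155| = 0.573808, i.e. 0.5738 to 4 decimal places.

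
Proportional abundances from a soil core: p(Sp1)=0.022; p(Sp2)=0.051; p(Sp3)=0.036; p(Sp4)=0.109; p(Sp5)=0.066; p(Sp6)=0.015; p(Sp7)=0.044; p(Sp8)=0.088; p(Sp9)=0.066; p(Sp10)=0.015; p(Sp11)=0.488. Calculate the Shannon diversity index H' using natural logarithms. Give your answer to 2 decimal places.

1.78

Each pᵢ ln pᵢ term (working shown to 4 dp, full precision carried): 0.022×(-3.8167)=-0.0840, 0.051×(-2.9759)=-0.1518, 0.036×(-3.3242)=-0.1197, 0.109×(-2.2164)=-0.2416, 0.066×(-2.7181)=-0.1794, 0.015×(-4.1997)=-0.0630, 0.044×(-3.1236)=-0.1374, 0.088×(-2.4304)=-0.2139, 0.066×(-2.7181)=-0.1794, 0.015×(-4.1997)=-0.0630, 0.488×(-0.7174)=-0.3501.
Sum = -1.7832, so H' = 1.78.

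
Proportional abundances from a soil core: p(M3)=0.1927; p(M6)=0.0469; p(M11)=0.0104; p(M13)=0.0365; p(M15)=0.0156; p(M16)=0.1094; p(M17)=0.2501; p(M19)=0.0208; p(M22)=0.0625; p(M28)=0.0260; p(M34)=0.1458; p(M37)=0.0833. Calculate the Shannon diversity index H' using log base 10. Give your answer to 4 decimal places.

0.9204

Each pᵢ log₁₀ pᵢ term (working shown to 6 dp, full precision carried): 0.1927×(-0.715118)=-0.137803, 0.0469×(-1.328827)=-0.062322, 0.0104×(-1.982967)=-0.020623, 0.0365×(-1.437707)=-0.052476, 0.0156×(-1.806875)=-0.028187, 0.1094×(-0.960983)=-0.105132, 0.2501×(-0.601886)=-0.150532, 0.0208×(-1.681937)=-0.034984, 0.0625×(-1.204120)=-0.075257, 0.026×(-1.585027)=-0.041211, 0.1458×(-0.836242)=-0.121924, 0.0833×(-1.079355)=-0.089910.
Sum = -0.920362, so H' = 0.9204.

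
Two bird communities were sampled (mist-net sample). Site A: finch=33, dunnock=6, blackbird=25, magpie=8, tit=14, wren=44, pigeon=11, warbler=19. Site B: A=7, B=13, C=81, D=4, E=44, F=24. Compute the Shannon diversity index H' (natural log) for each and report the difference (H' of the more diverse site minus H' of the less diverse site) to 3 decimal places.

0.505

Site A: N=160, proportions 0.20625, 0.0375, 0.15625, 0.05, 0.0875, 0.275, 0.06875, 0.11875, giving H' = 1.893830 (working shown to 6 dp, full precision carried).
Site B: N=173, proportions 0.040462, 0.075145, 0.468208, 0.023121, 0.254335, 0.138728, giving H' = 1.388905.
Difference = |1.893830 − 1.388905| = 0.504925, i.e. 0.505 to 3 decimal places.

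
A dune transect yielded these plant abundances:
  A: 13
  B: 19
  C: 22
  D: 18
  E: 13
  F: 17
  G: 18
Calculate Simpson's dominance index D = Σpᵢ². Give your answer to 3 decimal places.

Total N = 13+19+22+18+13+17+18 = 120, so the proportions are 0.10833, 0.15833, 0.18333, 0.15, 0.10833, 0.14167, 0.15 (working shown to 5 dp, full precision carried).
D = 0.10833² + 0.15833² + 0.18333² + 0.15² + 0.10833² + 0.14167² + 0.15² = 0.01174 + 0.02507 + 0.03361 + 0.02250 + 0.01174 + 0.02007 + 0.02250 = 0.14722.
To 3 decimal places, D = 0.147.

0.147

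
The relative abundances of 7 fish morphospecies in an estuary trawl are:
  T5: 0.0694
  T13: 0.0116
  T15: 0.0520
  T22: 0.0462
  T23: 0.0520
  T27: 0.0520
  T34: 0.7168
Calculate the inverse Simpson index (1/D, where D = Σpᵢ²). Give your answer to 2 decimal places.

D = 0.0694² + 0.0116² + 0.052² + 0.0462² + 0.052² + 0.052² + 0.7168² = 0.00482 + 0.00013 + 0.00270 + 0.00213 + 0.00270 + 0.00270 + 0.51380 = 0.52900 (working shown to 5 dp, full precision carried).
So 1/D = 1.8904, i.e. 1.89 to 2 decimal places.

1.89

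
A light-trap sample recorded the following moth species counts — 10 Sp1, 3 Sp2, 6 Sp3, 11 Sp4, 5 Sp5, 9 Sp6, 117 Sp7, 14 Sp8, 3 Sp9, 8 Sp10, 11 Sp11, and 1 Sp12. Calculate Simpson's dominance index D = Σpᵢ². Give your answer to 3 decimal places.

Total N = 10+3+6+11+5+9+117+14+3+8+11+1 = 198, so the proportions are 0.05051, 0.01515, 0.0303, 0.05556, 0.02525, 0.04545, 0.59091, 0.07071, 0.01515, 0.0404, 0.05556, 0.00505 (working shown to 5 dp, full precision carried).
D = 0.05051² + 0.01515² + 0.0303² + 0.05556² + 0.02525² + 0.04545² + 0.59091² + 0.07071² + 0.01515² + 0.0404² + 0.05556² + 0.00505² = 0.00255 + 0.00023 + 0.00092 + 0.00309 + 0.00064 + 0.00207 + 0.34917 + 0.00500 + 0.00023 + 0.00163 + 0.00309 + 0.00003 = 0.36864.
To 3 decimal places, D = 0.369.

0.369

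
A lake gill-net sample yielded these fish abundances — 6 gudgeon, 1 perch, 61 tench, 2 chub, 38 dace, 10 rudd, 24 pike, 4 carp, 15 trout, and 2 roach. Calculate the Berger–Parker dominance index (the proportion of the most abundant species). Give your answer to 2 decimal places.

Total N = 6+1+61+2+38+10+24+4+15+2 = 163, so the proportions are 0.0368, 0.0061, 0.3742, 0.0123, 0.2331, 0.0613, 0.1472, 0.0245, 0.092, 0.0123 (working shown to 4 dp, full precision carried).
The largest proportion is 0.3742, i.e. d = 0.37 to 2 decimal places.

0.37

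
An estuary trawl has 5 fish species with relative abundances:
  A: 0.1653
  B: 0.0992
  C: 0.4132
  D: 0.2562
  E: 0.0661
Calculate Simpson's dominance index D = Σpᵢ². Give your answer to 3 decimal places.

D = 0.1653² + 0.0992² + 0.4132² + 0.2562² + 0.0661² = 0.02732 + 0.00984 + 0.17073 + 0.06564 + 0.00437 = 0.27791 (working shown to 5 dp, full precision carried).
To 3 decimal places, D = 0.278.

0.278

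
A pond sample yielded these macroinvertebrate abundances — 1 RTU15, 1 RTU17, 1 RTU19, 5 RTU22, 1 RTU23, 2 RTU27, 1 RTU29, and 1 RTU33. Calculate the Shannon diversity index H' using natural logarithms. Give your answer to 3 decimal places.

1.839

Total N = 1+1+1+5+1+2+1+1 = 13, so the proportions are 0.07692, 0.07692, 0.07692, 0.38462, 0.07692, 0.15385, 0.07692, 0.07692 (working shown to 5 dp, full precision carried).
Each pᵢ ln pᵢ term: 0.07692×(-2.56495)=-0.19730, 0.07692×(-2.56495)=-0.19730, 0.07692×(-2.56495)=-0.19730, 0.38462×(-0.95551)=-0.36750, 0.07692×(-2.56495)=-0.19730, 0.15385×(-1.87180)=-0.28797, 0.07692×(-2.56495)=-0.19730, 0.07692×(-2.56495)=-0.19730.
Sum = -1.83930, so H' = 1.839.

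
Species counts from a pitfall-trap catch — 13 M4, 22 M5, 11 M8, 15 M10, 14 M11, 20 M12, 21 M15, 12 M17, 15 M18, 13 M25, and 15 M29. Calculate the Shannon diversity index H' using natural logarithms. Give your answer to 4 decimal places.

2.3724

Total N = 13+22+11+15+14+20+21+12+15+13+15 = 171, so the proportions are 0.076023, 0.128655, 0.064327, 0.087719, 0.081871, 0.116959, 0.122807, 0.070175, 0.087719, 0.076023, 0.087719 (working shown to 6 dp, full precision carried).
Each pᵢ ln pᵢ term: 0.076023×(-2.576714)=-0.195891, 0.128655×(-2.050621)=-0.263823, 0.064327×(-2.743768)=-0.176500, 0.087719×(-2.433613)=-0.213475, 0.081871×(-2.502606)=-0.204892, 0.116959×(-2.145931)=-0.250986, 0.122807×(-2.097141)=-0.257544, 0.070175×(-2.656757)=-0.186439, 0.087719×(-2.433613)=-0.213475, 0.076023×(-2.576714)=-0.195891, 0.087719×(-2.433613)=-0.213475.
Sum = -2.372389, so H' = 2.3724.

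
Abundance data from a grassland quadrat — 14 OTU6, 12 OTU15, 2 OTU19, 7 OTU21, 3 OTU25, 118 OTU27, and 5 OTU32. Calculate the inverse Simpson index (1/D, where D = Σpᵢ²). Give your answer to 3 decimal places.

1.806

Total N = 14+12+2+7+3+118+5 = 161, so the proportions are 0.086957, 0.074534, 0.012422, 0.043478, 0.018634, 0.732919, 0.031056 (working shown to 6 dp, full precision carried).
D = 0.086957² + 0.074534² + 0.012422² + 0.043478² + 0.018634² + 0.732919² + 0.031056² = 0.007561 + 0.005555 + 0.000154 + 0.001890 + 0.000347 + 0.537171 + 0.000964 = 0.553644.
So 1/D = 1.80622, i.e. 1.806 to 3 decimal places.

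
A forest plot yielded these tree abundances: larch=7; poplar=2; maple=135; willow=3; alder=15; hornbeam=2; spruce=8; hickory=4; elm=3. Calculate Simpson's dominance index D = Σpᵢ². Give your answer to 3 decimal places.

Total N = 7+2+135+3+15+2+8+4+3 = 179, so the proportions are 0.03911, 0.01117, 0.75419, 0.01676, 0.0838, 0.01117, 0.04469, 0.02235, 0.01676 (working shown to 5 dp, full precision carried).
D = 0.03911² + 0.01117² + 0.75419² + 0.01676² + 0.0838² + 0.01117² + 0.04469² + 0.02235² + 0.01676² = 0.00153 + 0.00012 + 0.56880 + 0.00028 + 0.00702 + 0.00012 + 0.00200 + 0.00050 + 0.00028 = 0.58066.
To 3 decimal places, D = 0.581.

0.581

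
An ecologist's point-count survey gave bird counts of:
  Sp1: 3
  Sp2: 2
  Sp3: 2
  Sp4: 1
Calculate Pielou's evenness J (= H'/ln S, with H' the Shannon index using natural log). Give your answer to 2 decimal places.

0.95

Total N = 3+2+2+1 = 8, so the proportions are 0.375, 0.25, 0.25, 0.125 (working shown to 4 dp, full precision carried).
H' = −Σ pᵢ ln pᵢ = −((-0.3678) + (-0.3466) + (-0.3466) + (-0.2599)) = 1.3209.
With S = 4 species, ln S = 1.3863, so J = 1.3209/1.3863 = 0.9528, i.e. 0.95 to 2 decimal places.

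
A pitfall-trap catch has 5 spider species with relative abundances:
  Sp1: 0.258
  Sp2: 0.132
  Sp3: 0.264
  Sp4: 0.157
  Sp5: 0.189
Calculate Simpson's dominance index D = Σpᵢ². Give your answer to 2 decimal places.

0.21

D = 0.258² + 0.132² + 0.264² + 0.157² + 0.189² = 0.0666 + 0.0174 + 0.0697 + 0.0246 + 0.0357 = 0.2141 (working shown to 4 dp, full precision carried).
To 2 decimal places, D = 0.21.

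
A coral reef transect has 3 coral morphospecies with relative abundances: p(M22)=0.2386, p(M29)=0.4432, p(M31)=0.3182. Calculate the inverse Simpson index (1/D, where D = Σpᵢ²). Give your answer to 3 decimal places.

D = 0.2386² + 0.4432² + 0.3182² = 0.056930 + 0.196426 + 0.101251 = 0.354607 (working shown to 6 dp, full precision carried).
So 1/D = 2.82002, i.e. 2.820 to 3 decimal places.

2.820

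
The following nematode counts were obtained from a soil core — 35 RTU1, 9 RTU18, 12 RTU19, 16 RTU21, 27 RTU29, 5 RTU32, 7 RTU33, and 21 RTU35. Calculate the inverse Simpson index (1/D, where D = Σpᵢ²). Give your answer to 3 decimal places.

5.906

Total N = 35+9+12+16+27+5+7+21 = 132, so the proportions are 0.2651515, 0.0681818, 0.0909091, 0.1212121, 0.2045455, 0.0378788, 0.0530303, 0.1590909 (working shown to 7 dp, full precision carried).
D = 0.2651515² + 0.0681818² + 0.0909091² + 0.1212121² + 0.2045455² + 0.0378788² + 0.0530303² + 0.1590909² = 0.0703053 + 0.0046488 + 0.0082645 + 0.0146924 + 0.0418388 + 0.0014348 + 0.0028122 + 0.0253099 = 0.1693067.
So 1/D = 5.90644, i.e. 5.906 to 3 decimal places.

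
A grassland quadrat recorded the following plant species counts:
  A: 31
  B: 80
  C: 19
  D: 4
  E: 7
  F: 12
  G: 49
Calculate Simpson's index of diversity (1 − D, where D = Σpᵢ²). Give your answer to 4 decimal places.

0.7468

Total N = 31+80+19+4+7+12+49 = 202, so the proportions are 0.153465, 0.39604, 0.094059, 0.019802, 0.034653, 0.059406, 0.242574 (working shown to 6 dp, full precision carried).
D = 0.153465² + 0.39604² + 0.094059² + 0.019802² + 0.034653² + 0.059406² + 0.242574² = 0.023552 + 0.156847 + 0.008847 + 0.000392 + 0.001201 + 0.003529 + 0.058842 = 0.253210.
So 1 − D = 0.746790, i.e. 0.7468 to 4 decimal places.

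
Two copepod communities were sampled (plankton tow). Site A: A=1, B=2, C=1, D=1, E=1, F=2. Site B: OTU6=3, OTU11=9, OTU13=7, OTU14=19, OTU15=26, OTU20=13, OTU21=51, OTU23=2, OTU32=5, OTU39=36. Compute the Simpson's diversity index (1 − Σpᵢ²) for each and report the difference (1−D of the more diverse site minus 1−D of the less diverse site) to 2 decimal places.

Site A: N=8, proportions 0.125, 0.25, 0.125, 0.125, 0.125, 0.25, giving 1−D = 0.8125 (working shown to 4 dp, full precision carried).
Site B: N=171, proportions 0.0175, 0.0526, 0.0409, 0.1111, 0.152, 0.076, 0.2982, 0.0117, 0.0292, 0.2105, giving 1−D = 0.8197.
Difference = |0.8125 − 0.8197| = 0.0072, i.e. 0.01 to 2 decimal places.

0.01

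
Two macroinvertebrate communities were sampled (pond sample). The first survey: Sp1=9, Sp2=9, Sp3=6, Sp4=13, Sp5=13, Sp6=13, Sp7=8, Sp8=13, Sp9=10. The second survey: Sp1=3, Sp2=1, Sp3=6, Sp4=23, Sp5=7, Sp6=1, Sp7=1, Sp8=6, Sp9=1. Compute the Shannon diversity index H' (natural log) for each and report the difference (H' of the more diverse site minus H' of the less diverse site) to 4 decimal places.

The first survey: N=94, proportions 0.095745, 0.095745, 0.06383, 0.138298, 0.138298, 0.138298, 0.085106, 0.138298, 0.106383, giving H' = 2.167344 (working shown to 6 dp, full precision carried).
The second survey: N=49, proportions 0.061224, 0.020408, 0.122449, 0.469388, 0.142857, 0.020408, 0.020408, 0.122449, 0.020408, giving H' = 1.636010.
Difference = |2.167344 − 1.636010| = 0.531334, i.e. 0.5313 to 4 decimal places.

0.5313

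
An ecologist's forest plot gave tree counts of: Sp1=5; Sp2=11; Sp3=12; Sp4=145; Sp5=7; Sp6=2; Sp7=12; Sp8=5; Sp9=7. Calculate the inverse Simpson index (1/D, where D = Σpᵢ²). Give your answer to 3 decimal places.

Total N = 5+11+12+145+7+2+12+5+7 = 206, so the proportions are 0.024272, 0.053398, 0.058252, 0.703883, 0.033981, 0.009709, 0.058252, 0.024272, 0.033981 (working shown to 6 dp, full precision carried).
D = 0.024272² + 0.053398² + 0.058252² + 0.703883² + 0.033981² + 0.009709² + 0.058252² + 0.024272² + 0.033981² = 0.000589 + 0.002851 + 0.003393 + 0.495452 + 0.001155 + 0.000094 + 0.003393 + 0.000589 + 0.001155 = 0.508672.
So 1/D = 1.96590, i.e. 1.966 to 3 decimal places.

1.966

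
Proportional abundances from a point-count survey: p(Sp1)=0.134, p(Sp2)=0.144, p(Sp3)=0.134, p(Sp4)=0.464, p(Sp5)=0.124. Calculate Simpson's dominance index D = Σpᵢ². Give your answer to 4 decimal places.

0.2873

D = 0.134² + 0.144² + 0.134² + 0.464² + 0.124² = 0.017956 + 0.020736 + 0.017956 + 0.215296 + 0.015376 = 0.287320 (working shown to 6 dp, full precision carried).
To 4 decimal places, D = 0.2873.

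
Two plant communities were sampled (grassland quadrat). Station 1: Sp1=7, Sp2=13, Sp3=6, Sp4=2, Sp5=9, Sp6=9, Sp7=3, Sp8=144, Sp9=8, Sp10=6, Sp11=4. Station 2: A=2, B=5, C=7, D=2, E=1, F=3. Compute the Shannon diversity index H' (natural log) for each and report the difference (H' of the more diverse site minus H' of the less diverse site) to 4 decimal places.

0.2880

Station 1: N=211, proportions 0.033175, 0.061611, 0.028436, 0.009479, 0.042654, 0.042654, 0.014218, 0.682464, 0.037915, 0.028436, 0.018957, giving H' = 1.320897 (working shown to 6 dp, full precision carried).
Station 2: N=20, proportions 0.1, 0.25, 0.35, 0.1, 0.05, 0.15, giving H' = 1.608883.
Difference = |1.320897 − 1.608883| = 0.287986, i.e. 0.2880 to 4 decimal places.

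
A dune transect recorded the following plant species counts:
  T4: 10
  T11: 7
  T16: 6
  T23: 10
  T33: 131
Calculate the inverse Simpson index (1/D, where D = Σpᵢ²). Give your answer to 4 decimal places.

Total N = 10+7+6+10+131 = 164, so the proportions are 0.0609756, 0.0426829, 0.0365854, 0.0609756, 0.7987805 (working shown to 7 dp, full precision carried).
D = 0.0609756² + 0.0426829² + 0.0365854² + 0.0609756² + 0.7987805² = 0.0037180 + 0.0018218 + 0.0013385 + 0.0037180 + 0.6380503 = 0.6486466.
So 1/D = 1.541671, i.e. 1.5417 to 4 decimal places.

1.5417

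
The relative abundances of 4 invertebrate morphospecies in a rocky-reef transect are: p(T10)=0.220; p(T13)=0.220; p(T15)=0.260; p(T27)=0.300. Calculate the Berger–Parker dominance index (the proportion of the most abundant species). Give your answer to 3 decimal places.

The largest proportion is 0.3, i.e. d = 0.300 to 3 decimal places.

0.300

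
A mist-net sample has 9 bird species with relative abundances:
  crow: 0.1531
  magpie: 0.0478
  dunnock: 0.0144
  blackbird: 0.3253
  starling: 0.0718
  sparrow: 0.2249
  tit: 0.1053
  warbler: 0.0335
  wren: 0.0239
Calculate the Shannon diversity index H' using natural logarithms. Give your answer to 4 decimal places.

Each pᵢ ln pᵢ term (working shown to 6 dp, full precision carried): 0.1531×(-1.876664)=-0.287317, 0.0478×(-3.040730)=-0.145347, 0.0144×(-4.240527)=-0.061064, 0.3253×(-1.123007)=-0.365314, 0.0718×(-2.633871)=-0.189112, 0.2249×(-1.492099)=-0.335573, 0.1053×(-2.250942)=-0.237024, 0.0335×(-3.396210)=-0.113773, 0.0239×(-3.733877)=-0.089240.
Sum = -1.823764, so H' = 1.8238.

1.8238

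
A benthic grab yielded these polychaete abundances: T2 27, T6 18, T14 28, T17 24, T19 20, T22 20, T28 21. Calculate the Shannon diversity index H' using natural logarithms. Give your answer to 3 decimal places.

1.934

Total N = 27+18+28+24+20+20+21 = 158, so the proportions are 0.17089, 0.11392, 0.17722, 0.1519, 0.12658, 0.12658, 0.13291 (working shown to 5 dp, full precision carried).
Each pᵢ ln pᵢ term: 0.17089×(-1.76676)=-0.30191, 0.11392×(-2.17222)=-0.24747, 0.17722×(-1.73039)=-0.30665, 0.1519×(-1.88454)=-0.28626, 0.12658×(-2.06686)=-0.26163, 0.12658×(-2.06686)=-0.26163, 0.13291×(-2.01807)=-0.26822.
Sum = -1.93377, so H' = 1.934.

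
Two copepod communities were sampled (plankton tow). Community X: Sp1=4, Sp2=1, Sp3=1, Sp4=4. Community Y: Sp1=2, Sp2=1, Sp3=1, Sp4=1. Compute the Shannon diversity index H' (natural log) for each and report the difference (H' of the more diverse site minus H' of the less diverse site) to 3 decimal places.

0.139

Community X: N=10, proportions 0.4, 0.1, 0.1, 0.4, giving H' = 1.19355 (working shown to 5 dp, full precision carried).
Community Y: N=5, proportions 0.4, 0.2, 0.2, 0.2, giving H' = 1.33218.
Difference = |1.19355 − 1.33218| = 0.13863, i.e. 0.139 to 3 decimal places.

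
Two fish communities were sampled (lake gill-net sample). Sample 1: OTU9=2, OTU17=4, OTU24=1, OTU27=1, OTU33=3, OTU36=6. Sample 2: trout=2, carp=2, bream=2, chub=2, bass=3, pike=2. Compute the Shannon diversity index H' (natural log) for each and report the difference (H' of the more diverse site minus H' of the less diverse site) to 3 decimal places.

Sample 1: N=17, proportions 0.11765, 0.23529, 0.05882, 0.05882, 0.17647, 0.35294, giving H' = 1.59922 (working shown to 5 dp, full precision carried).
Sample 2: N=13, proportions 0.15385, 0.15385, 0.15385, 0.15385, 0.23077, 0.15385, giving H' = 1.77823.
Difference = |1.59922 − 1.77823| = 0.17901, i.e. 0.179 to 3 decimal places.

0.179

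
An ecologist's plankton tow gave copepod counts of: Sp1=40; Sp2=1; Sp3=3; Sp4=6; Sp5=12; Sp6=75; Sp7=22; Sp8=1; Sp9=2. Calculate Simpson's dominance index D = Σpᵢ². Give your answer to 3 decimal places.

Total N = 40+1+3+6+12+75+22+1+2 = 162, so the proportions are 0.24691, 0.00617, 0.01852, 0.03704, 0.07407, 0.46296, 0.1358, 0.00617, 0.01235 (working shown to 5 dp, full precision carried).
D = 0.24691² + 0.00617² + 0.01852² + 0.03704² + 0.07407² + 0.46296² + 0.1358² + 0.00617² + 0.01235² = 0.06097 + 0.00004 + 0.00034 + 0.00137 + 0.00549 + 0.21433 + 0.01844 + 0.00004 + 0.00015 = 0.30117.
To 3 decimal places, D = 0.301.

0.301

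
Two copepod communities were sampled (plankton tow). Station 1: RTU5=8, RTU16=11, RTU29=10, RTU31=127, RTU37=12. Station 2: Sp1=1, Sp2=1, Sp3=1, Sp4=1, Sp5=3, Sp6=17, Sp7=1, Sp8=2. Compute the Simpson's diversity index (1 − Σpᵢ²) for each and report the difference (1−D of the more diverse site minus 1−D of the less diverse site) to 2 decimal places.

Station 1: N=168, proportions 0.04762, 0.06548, 0.05952, 0.75595, 0.07143, giving 1−D = 0.41334 (working shown to 5 dp, full precision carried).
Station 2: N=27, proportions 0.03704, 0.03704, 0.03704, 0.03704, 0.11111, 0.62963, 0.03704, 0.07407, giving 1−D = 0.57888.
Difference = |0.41334 − 0.57888| = 0.16554, i.e. 0.17 to 2 decimal places.

0.17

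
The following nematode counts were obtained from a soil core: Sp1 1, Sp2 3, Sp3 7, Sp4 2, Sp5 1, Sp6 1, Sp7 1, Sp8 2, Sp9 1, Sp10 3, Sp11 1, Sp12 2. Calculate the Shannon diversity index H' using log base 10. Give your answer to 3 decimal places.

0.975

Total N = 1+3+7+2+1+1+1+2+1+3+1+2 = 25, so the proportions are 0.04, 0.12, 0.28, 0.08, 0.04, 0.04, 0.04, 0.08, 0.04, 0.12, 0.04, 0.08 (working shown to 5 dp, full precision carried).
Each pᵢ log₁₀ pᵢ term: 0.04×(-1.39794)=-0.05592, 0.12×(-0.92082)=-0.11050, 0.28×(-0.55284)=-0.15480, 0.08×(-1.09691)=-0.08775, 0.04×(-1.39794)=-0.05592, 0.04×(-1.39794)=-0.05592, 0.04×(-1.39794)=-0.05592, 0.08×(-1.09691)=-0.08775, 0.04×(-1.39794)=-0.05592, 0.12×(-0.92082)=-0.11050, 0.04×(-1.39794)=-0.05592, 0.08×(-1.09691)=-0.08775.
Sum = -0.97456, so H' = 0.975.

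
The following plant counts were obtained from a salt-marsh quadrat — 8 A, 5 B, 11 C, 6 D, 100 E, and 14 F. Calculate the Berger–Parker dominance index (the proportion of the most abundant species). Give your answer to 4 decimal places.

Total N = 8+5+11+6+100+14 = 144, so the proportions are 0.055556, 0.034722, 0.076389, 0.041667, 0.694444, 0.097222 (working shown to 6 dp, full precision carried).
The largest proportion is 0.694444, i.e. d = 0.6944 to 4 decimal places.

0.6944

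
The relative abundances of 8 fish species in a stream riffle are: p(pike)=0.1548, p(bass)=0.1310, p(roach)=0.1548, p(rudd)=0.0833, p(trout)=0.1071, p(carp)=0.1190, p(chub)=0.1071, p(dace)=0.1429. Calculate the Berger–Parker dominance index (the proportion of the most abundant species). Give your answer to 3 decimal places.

The largest proportion is 0.1548, i.e. d = 0.155 to 3 decimal places.

0.155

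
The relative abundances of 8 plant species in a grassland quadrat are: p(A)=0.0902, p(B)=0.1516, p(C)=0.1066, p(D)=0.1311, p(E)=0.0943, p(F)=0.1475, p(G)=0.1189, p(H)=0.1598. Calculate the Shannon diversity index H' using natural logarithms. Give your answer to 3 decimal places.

2.059

Each pᵢ ln pᵢ term (working shown to 5 dp, full precision carried): 0.0902×(-2.40573)=-0.21700, 0.1516×(-1.88651)=-0.28599, 0.1066×(-2.23867)=-0.23864, 0.1311×(-2.03179)=-0.26637, 0.0943×(-2.36127)=-0.22267, 0.1475×(-1.91393)=-0.28230, 0.1189×(-2.12947)=-0.25319, 0.1598×(-1.83383)=-0.29305.
Sum = -2.05922, so H' = 2.059.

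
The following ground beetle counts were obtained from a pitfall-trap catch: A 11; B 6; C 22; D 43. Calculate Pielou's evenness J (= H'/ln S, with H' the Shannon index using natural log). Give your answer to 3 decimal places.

0.831

Total N = 11+6+22+43 = 82, so the proportions are 0.13415, 0.07317, 0.26829, 0.52439 (working shown to 5 dp, full precision carried).
H' = −Σ pᵢ ln pᵢ = −((-0.26948) + (-0.19134) + (-0.35299) + (-0.33850)) = 1.15231.
With S = 4 species, ln S = 1.38629, so J = 1.15231/1.38629 = 0.83121, i.e. 0.831 to 3 decimal places.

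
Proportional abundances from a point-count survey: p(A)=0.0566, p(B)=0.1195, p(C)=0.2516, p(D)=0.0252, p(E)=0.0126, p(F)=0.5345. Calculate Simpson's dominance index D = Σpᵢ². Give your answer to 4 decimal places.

0.3673

D = 0.0566² + 0.1195² + 0.2516² + 0.0252² + 0.0126² + 0.5345² = 0.003204 + 0.014280 + 0.063303 + 0.000635 + 0.000159 + 0.285690 = 0.367270 (working shown to 6 dp, full precision carried).
To 4 decimal places, D = 0.3673.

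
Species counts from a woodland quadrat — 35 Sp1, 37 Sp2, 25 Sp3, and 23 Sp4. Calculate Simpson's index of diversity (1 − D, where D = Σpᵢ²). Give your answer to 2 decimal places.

0.74

Total N = 35+37+25+23 = 120, so the proportions are 0.2917, 0.3083, 0.2083, 0.1917 (working shown to 4 dp, full precision carried).
D = 0.2917² + 0.3083² + 0.2083² + 0.1917² = 0.0851 + 0.0951 + 0.0434 + 0.0367 = 0.2603.
So 1 − D = 0.7397, i.e. 0.74 to 2 decimal places.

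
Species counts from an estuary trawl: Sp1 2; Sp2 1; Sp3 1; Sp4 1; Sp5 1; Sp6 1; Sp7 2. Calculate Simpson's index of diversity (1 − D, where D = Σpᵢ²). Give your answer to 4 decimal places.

0.8395

Total N = 2+1+1+1+1+1+2 = 9, so the proportions are 0.222222, 0.111111, 0.111111, 0.111111, 0.111111, 0.111111, 0.222222 (working shown to 6 dp, full precision carried).
D = 0.222222² + 0.111111² + 0.111111² + 0.111111² + 0.111111² + 0.111111² + 0.222222² = 0.049383 + 0.012346 + 0.012346 + 0.012346 + 0.012346 + 0.012346 + 0.049383 = 0.160494.
So 1 − D = 0.839506, i.e. 0.8395 to 4 decimal places.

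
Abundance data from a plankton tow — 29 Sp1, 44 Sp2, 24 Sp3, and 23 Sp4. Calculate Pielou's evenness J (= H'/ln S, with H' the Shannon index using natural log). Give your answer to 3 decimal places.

0.974

Total N = 29+44+24+23 = 120, so the proportions are 0.24167, 0.36667, 0.2, 0.19167 (working shown to 5 dp, full precision carried).
H' = −Σ pᵢ ln pᵢ = −((-0.34321) + (-0.36788) + (-0.32189) + (-0.31663)) = 1.34961.
With S = 4 species, ln S = 1.38629, so J = 1.34961/1.38629 = 0.97354, i.e. 0.974 to 3 decimal places.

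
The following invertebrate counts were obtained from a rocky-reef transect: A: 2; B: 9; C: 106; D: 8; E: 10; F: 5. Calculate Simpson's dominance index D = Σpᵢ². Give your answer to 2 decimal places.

0.59

Total N = 2+9+106+8+10+5 = 140, so the proportions are 0.0143, 0.0643, 0.7571, 0.0571, 0.0714, 0.0357 (working shown to 4 dp, full precision carried).
D = 0.0143² + 0.0643² + 0.7571² + 0.0571² + 0.0714² + 0.0357² = 0.0002 + 0.0041 + 0.5733 + 0.0033 + 0.0051 + 0.0013 = 0.5872.
To 2 decimal places, D = 0.59.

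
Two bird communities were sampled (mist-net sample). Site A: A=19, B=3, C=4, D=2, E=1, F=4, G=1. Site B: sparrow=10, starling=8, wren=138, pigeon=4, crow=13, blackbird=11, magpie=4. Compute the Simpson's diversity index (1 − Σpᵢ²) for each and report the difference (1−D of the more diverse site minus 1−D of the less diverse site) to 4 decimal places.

Site A: N=34, proportions 0.558824, 0.088235, 0.117647, 0.058824, 0.029412, 0.117647, 0.029412, giving 1−D = 0.647059 (working shown to 6 dp, full precision carried).
Site B: N=188, proportions 0.053191, 0.042553, 0.734043, 0.021277, 0.069149, 0.058511, 0.021277, giving 1−D = 0.447431.
Difference = |0.647059 − 0.447431| = 0.199628, i.e. 0.1996 to 4 decimal places.

0.1996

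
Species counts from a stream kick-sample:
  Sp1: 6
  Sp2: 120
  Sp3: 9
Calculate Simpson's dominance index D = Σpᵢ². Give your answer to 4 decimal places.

0.7965

Total N = 6+120+9 = 135, so the proportions are 0.044444, 0.888889, 0.066667 (working shown to 6 dp, full precision carried).
D = 0.044444² + 0.888889² + 0.066667² = 0.001975 + 0.790123 + 0.004444 = 0.796543.
To 4 decimal places, D = 0.7965.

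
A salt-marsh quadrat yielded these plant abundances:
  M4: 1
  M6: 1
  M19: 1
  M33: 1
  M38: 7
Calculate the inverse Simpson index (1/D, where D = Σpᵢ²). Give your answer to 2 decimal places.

2.28

Total N = 1+1+1+1+7 = 11, so the proportions are 0.09091, 0.09091, 0.09091, 0.09091, 0.63636 (working shown to 5 dp, full precision carried).
D = 0.09091² + 0.09091² + 0.09091² + 0.09091² + 0.63636² = 0.00826 + 0.00826 + 0.00826 + 0.00826 + 0.40496 = 0.43802.
So 1/D = 2.2830, i.e. 2.28 to 2 decimal places.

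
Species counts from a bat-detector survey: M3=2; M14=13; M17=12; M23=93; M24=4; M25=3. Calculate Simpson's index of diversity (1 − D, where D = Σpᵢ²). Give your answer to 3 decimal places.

Total N = 2+13+12+93+4+3 = 127, so the proportions are 0.01575, 0.10236, 0.09449, 0.73228, 0.0315, 0.02362 (working shown to 5 dp, full precision carried).
D = 0.01575² + 0.10236² + 0.09449² + 0.73228² + 0.0315² + 0.02362² = 0.00025 + 0.01048 + 0.00893 + 0.53624 + 0.00099 + 0.00056 = 0.55744.
So 1 − D = 0.44256, i.e. 0.443 to 3 decimal places.

0.443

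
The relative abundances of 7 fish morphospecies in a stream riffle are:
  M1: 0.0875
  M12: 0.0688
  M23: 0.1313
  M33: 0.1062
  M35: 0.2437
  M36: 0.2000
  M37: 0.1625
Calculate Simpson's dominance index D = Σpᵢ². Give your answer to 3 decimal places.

0.167

D = 0.0875² + 0.0688² + 0.1313² + 0.1062² + 0.2437² + 0.2² + 0.1625² = 0.00766 + 0.00473 + 0.01724 + 0.01128 + 0.05939 + 0.04000 + 0.02641 = 0.16670 (working shown to 5 dp, full precision carried).
To 3 decimal places, D = 0.167.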